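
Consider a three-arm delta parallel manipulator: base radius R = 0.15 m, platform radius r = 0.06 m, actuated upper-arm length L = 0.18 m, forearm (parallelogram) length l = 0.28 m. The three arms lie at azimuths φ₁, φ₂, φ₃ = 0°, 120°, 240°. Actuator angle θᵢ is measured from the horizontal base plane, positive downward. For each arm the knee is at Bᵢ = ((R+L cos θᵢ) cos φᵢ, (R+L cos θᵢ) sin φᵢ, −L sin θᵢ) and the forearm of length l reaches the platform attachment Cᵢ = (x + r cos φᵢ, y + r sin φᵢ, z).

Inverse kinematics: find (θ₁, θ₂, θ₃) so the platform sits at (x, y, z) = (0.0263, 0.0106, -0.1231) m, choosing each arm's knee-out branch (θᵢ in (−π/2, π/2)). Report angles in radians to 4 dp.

θ₁ = -0.0865, θ₂ = 0.2614, θ₃ = 0.4363

rotate P by −φ1: (0.0263, 0.0106, -0.1231)
  A cos θ + B sin θ = C:  0.0637·cos θ + -0.1231·sin θ = 0.0741
  √(A²+B²)=0.1386;  θ1 = -1.0933+1.0067 ≈ -0.0865
φ2=120.0° → target in arm frame (-0.0040, -0.0281)
  A cos θ + B sin θ = C:  0.0940·cos θ + -0.1231·sin θ = 0.0590
  θ2 = atan2(B,A) + arccos(C/0.1549) = 0.2614
arm 3 (φ=240.0°): x'=-0.0223, y'=0.0175
  e−x'=0.1123;  (l²−L²−(e−x')²−y'²−z²)/2L = 0.0498
  √(A²+B²)=0.1666;  θ3 = -0.8311+1.2674 ≈ 0.4363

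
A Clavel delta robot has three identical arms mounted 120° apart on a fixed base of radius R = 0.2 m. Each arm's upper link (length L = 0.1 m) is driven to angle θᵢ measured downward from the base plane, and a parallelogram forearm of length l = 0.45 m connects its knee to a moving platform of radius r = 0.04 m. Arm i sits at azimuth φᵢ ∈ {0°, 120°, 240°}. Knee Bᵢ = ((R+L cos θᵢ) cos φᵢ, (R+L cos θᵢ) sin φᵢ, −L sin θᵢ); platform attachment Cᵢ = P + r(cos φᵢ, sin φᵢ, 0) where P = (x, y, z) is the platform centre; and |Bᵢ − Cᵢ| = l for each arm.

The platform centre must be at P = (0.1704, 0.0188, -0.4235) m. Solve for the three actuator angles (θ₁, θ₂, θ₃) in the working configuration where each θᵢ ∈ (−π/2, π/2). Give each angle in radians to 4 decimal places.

θ₁ = -0.1748, θ₂ = 1.2212, θ₃ = 1.3960

φ1=0.0° → target in arm frame (0.1704, 0.0188)
  A=-0.0104, B=-0.4235, C=(l²−L²−A²−y'²−z²)/(2L)=0.0634
  θ1 = atan2(B,A) + arccos(C/0.4236) = -0.1748
rotate P by −φ2: (-0.0689, -0.1570, -0.4235)
  A=0.2289, B=-0.4235, C=(l²−L²−A²−y'²−z²)/(2L)=-0.3195
  γ=atan2(-0.4235,0.2289)=-1.0752;  ψ=arccos(-0.6636)=2.2965;  θ2=γ+ψ≈1.2212
φ3=240.0° → target in arm frame (-0.1015, 0.1382)
  e−x'=0.2615;  (l²−L²−(e−x')²−y'²−z²)/2L = -0.3716
  √(A²+B²)=0.4977;  θ3 = -1.0177+2.4137 ≈ 1.3960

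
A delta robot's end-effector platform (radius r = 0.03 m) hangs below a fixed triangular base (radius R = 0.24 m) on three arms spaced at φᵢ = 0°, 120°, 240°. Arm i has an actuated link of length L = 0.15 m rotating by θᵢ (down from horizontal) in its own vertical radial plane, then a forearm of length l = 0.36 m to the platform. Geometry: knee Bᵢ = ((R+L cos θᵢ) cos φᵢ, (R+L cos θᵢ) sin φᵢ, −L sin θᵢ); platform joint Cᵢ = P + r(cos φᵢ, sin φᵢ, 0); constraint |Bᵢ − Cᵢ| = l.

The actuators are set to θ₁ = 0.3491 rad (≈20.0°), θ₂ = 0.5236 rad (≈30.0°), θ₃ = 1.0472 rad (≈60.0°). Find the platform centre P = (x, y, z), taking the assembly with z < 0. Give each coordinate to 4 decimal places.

(0.0412, 0.0466, -0.2287)

arm 1 at φ=0.0°: e+L cos θ1 = 0.3510;  S1 = (0.3510, 0.0000, -0.0513)
S2 = (0.3399·cos120.0°, 0.3399·sin120.0°, -0.0750) = (-0.1700, 0.2944, -0.0750)
arm 3 at φ=240.0°: e+L cos θ3 = 0.2850;  S3 = (-0.1425, -0.2468, -0.1299)
subtract pairs → two planes through P
linear system: -1.0418x+0.5887y = -0.0046−-0.0474z; -0.9869x+-0.4936y = -0.0277−-0.1572z
det = 1.0953;  x = 0.0170+-0.1058z,  y = 0.0222+-0.1068z
quadratic in z: (1.0226)z²+(0.1686)z+(-0.0149)=0, √Δ=0.2992 → z ∈ {-0.2287, 0.0639}; z = -0.2287 (taking z<0)
x = 0.0412, y = 0.0466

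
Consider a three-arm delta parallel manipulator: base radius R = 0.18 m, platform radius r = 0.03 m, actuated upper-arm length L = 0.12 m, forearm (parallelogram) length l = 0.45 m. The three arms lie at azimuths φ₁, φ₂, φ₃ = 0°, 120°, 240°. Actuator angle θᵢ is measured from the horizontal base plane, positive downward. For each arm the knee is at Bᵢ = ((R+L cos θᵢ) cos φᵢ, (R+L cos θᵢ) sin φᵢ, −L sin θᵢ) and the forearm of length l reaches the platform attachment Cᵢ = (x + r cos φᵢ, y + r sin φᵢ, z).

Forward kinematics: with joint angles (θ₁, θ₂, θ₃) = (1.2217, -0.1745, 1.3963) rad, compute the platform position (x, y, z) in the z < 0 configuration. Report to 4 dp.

(-0.0787, 0.1830, -0.4230)

φ1=0.0°: virtual centre (0.1910, 0.0000, -0.1128), radius l
arm 2 at φ=120.0°: ρ2 = 0.2682;  S2 = (-0.1341, 0.2322, 0.0208)
S3 = (0.1708·cos240.0°, 0.1708·sin240.0°, -0.1182) = (-0.0854, -0.1479, -0.1182)
|S₂|²−|S₁|² = 0.0231;  |S₃|²−|S₁|² = -0.0061
linear system: -0.6503x+0.4645y = 0.0231−0.2672z; -0.5529x+-0.2959y = -0.0061−-0.0108z
Cramer: x(z) = -0.0090+0.1648z;  y(z) = 0.0373-0.3445z
sphere 1 gives Az²+Bz+C=0 with A=1.1459, B=0.1339, C=-0.1484;  B²−4AC=0.6981;  roots -0.4230, 0.3061;  negative root z = -0.4230
x = -0.0787, y = 0.1830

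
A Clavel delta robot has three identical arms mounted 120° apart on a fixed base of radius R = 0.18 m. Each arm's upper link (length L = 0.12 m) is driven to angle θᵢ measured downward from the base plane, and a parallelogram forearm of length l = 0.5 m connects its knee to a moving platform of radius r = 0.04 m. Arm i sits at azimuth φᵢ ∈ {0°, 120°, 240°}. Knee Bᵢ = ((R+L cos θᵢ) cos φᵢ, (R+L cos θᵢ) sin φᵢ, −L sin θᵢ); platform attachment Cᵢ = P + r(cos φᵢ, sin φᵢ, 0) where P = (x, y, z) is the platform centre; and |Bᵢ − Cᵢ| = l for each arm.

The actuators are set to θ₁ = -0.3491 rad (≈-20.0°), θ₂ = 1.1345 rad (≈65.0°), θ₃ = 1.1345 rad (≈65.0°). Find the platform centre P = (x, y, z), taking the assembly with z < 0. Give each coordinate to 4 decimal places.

(0.2220, 0.0000, -0.4580)

arm 1 at φ=0.0°: (R−r)+L cos θ1 = 0.2528;  S1 = (0.2528, 0.0000, 0.0410)
arm 2 at φ=120.0°: (R−r)+L cos θ2 = 0.1907;  S2 = (-0.0954, 0.1652, -0.1088)
S3 = (0.1907·cos240.0°, 0.1907·sin240.0°, -0.1088) = (-0.0954, -0.1652, -0.1088)
eliminate P² terms by subtracting sphere 1 from 2 and 3
plane₁₂: -0.6962x+0.3303y+-0.2996z = -0.0174
det = 0.4600;  x = 0.0250+-0.4303z,  y = 0.0000+0.0000z
sphere 1 gives Az²+Bz+C=0 with A=1.1852, B=0.1140, C=-0.1964;  B²−4AC=0.9442;  roots -0.4580, 0.3618;  negative root z = -0.4580
x = 0.2220, y = 0.0000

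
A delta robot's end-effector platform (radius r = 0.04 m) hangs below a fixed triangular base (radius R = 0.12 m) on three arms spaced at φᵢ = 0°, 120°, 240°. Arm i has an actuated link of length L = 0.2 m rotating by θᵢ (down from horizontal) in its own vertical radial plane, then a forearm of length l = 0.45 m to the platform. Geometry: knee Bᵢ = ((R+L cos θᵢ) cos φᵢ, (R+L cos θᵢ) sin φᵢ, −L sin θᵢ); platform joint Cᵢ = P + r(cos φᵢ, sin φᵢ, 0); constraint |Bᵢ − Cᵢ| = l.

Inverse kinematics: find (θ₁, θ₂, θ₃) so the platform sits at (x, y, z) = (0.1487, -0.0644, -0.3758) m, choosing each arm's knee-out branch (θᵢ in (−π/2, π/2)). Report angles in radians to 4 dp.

rotate P by −φ1: (0.1487, -0.0644, -0.3758)
  A cos θ + B sin θ = C:  -0.0687·cos θ + -0.3758·sin θ = 0.0310
  θ1 = atan2(B,A) + arccos(C/0.3820) = -0.2621
φ2=120.0° → target in arm frame (-0.1301, -0.0966)
  A cos θ + B sin θ = C:  0.2101·cos θ + -0.3758·sin θ = -0.0805
  γ=atan2(-0.3758,0.2101)=-1.0610;  ψ=arccos(-0.1870)=1.7589;  θ2=γ+ψ≈0.6979
arm 3 (φ=240.0°): x'=-0.0186, y'=0.1610
  e−x'=0.0986;  (l²−L²−(e−x')²−y'²−z²)/2L = -0.0359
  γ=atan2(-0.3758,0.0986)=-1.3143;  ψ=arccos(-0.0924)=1.6633;  θ3=γ+ψ≈0.3491

θ₁ = -0.2621, θ₂ = 0.6979, θ₃ = 0.3491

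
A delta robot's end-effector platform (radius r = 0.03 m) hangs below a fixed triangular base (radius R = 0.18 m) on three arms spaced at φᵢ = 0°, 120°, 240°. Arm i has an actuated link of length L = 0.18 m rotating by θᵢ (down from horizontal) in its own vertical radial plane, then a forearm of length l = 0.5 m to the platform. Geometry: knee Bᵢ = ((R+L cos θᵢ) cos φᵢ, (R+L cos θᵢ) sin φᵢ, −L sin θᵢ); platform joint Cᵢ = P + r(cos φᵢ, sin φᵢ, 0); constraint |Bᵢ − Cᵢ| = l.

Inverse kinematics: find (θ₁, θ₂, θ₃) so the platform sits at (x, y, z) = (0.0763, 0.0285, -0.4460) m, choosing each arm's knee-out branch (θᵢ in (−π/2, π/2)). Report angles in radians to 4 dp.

θ₁ = 0.0872, θ₂ = 0.4362, θ₃ = 0.6107

rotate P by −φ1: (0.0763, 0.0285, -0.4460)
  A=0.0737, B=-0.4460, C=(l²−L²−A²−y'²−z²)/(2L)=0.0346
  √(A²+B²)=0.4520;  θ1 = -1.4070+1.4943 ≈ 0.0872
φ2=120.0° → target in arm frame (-0.0135, -0.0803)
  e−x'=0.1635;  (l²−L²−(e−x')²−y'²−z²)/2L = -0.0403
  γ=atan2(-0.4460,0.1635)=-1.2195;  ψ=arccos(-0.0847)=1.6556;  θ2=γ+ψ≈0.4362
rotate P by −φ3: (-0.0628, 0.0518, -0.4460)
  A cos θ + B sin θ = C:  0.2128·cos θ + -0.4460·sin θ = -0.0814
  θ3 = atan2(B,A) + arccos(C/0.4942) = 0.6107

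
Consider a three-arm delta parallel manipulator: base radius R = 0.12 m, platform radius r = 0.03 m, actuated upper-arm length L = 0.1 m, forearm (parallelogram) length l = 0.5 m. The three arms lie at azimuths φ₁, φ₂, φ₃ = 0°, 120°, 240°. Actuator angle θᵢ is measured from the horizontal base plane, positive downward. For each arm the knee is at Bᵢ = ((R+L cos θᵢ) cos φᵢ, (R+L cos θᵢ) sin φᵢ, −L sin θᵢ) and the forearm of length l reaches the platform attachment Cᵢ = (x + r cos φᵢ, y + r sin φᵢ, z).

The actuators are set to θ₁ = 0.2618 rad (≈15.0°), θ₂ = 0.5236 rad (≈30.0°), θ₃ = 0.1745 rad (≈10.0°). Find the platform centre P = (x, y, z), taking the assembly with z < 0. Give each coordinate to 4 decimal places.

centre 1 = (0.1866·cos0.0°, 0.1866·sin0.0°, -0.0259) = (0.1866, 0.0000, -0.0259)
centre 2 = (0.1766·cos120.0°, 0.1766·sin120.0°, -0.0500) = (-0.0883, 0.1529, -0.0500)
φ3=240.0°: virtual centre (-0.0942, -0.1632, -0.0174), radius l
|centre ₂|²−|centre ₁|² = -0.0018;  |centre ₃|²−|centre ₁|² = 0.0003
[-0.5498 0.3059 -0.0482]·P = -0.0018;  [-0.5617 -0.3265 0.0170]·P = 0.0003
det = 0.3513;  x = 0.0014+-0.0300z,  y = -0.0034+0.1038z
quadratic in z: (1.0117)z²+(0.0622)z+(-0.2150)=0, √Δ=0.9349 → z ∈ {-0.4928, 0.4313}; z = -0.4928 (taking z<0)
x = 0.0162, y = -0.0546

(0.0162, -0.0546, -0.4928)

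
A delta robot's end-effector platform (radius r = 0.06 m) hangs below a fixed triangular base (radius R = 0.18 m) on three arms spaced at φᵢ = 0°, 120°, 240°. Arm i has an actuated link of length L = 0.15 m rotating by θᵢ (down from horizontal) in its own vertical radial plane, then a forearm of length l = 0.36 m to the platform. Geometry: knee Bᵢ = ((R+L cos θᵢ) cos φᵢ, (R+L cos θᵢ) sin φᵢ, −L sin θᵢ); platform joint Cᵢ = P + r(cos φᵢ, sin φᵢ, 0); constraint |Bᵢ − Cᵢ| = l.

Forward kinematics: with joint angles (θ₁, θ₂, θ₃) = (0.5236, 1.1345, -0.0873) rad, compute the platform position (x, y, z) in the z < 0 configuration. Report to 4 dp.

φ1=0.0°: virtual centre (0.2499, 0.0000, -0.0750), radius l
φ2=120.0°: virtual centre (-0.0917, 0.1588, -0.1359), radius l
φ3=240.0°: virtual centre (-0.1347, -0.2333, 0.0131), radius l
|centre ₂|²−|centre ₁|² = -0.0160;  |centre ₃|²−|centre ₁|² = 0.0047
plane₁₂: -0.6832x+0.3176y+-0.1219z = -0.0160
Cramer: x(z) = 0.0106-0.0017z;  y(z) = -0.0275+0.3802z
sphere 1 gives Az²+Bz+C=0 with A=1.1446, B=0.1299, C=-0.0659;  B²−4AC=0.3188;  roots -0.3034, 0.1899;  negative root z = -0.3034
x = 0.0111, y = -0.1428

(0.0111, -0.1428, -0.3034)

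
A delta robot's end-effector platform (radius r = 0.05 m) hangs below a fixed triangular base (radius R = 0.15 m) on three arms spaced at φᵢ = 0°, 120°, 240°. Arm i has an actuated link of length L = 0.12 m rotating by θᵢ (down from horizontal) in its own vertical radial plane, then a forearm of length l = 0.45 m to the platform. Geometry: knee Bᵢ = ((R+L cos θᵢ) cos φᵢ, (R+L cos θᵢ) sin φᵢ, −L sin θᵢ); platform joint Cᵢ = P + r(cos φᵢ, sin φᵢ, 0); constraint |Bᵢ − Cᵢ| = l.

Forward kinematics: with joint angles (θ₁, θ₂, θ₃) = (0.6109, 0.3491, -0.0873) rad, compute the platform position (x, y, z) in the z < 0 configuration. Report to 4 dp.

φ1=0.0°: virtual centre (0.1983, 0.0000, -0.0688), radius l
φ2=120.0°: virtual centre (-0.1064, 0.1843, -0.0410), radius l
φ3=240.0°: virtual centre (-0.1098, -0.1901, 0.0105), radius l
eliminate P² terms by subtracting sphere 1 from 2 and 3
[-0.6094 0.3685 0.0556]·P = 0.0029;  [-0.6161 -0.3803 0.1586]·P = 0.0042
det = 0.4588;  x = -0.0058+0.1735z,  y = -0.0018+0.1360z
into |P−O₁|² = l²: 1.0486z² + 0.0664z + -0.1561 = 0;  Δ = 0.6591;  z = -0.4188 or 0.3555 → z<0 root = -0.4188
x = -0.0785, y = -0.0587

(-0.0785, -0.0587, -0.4188)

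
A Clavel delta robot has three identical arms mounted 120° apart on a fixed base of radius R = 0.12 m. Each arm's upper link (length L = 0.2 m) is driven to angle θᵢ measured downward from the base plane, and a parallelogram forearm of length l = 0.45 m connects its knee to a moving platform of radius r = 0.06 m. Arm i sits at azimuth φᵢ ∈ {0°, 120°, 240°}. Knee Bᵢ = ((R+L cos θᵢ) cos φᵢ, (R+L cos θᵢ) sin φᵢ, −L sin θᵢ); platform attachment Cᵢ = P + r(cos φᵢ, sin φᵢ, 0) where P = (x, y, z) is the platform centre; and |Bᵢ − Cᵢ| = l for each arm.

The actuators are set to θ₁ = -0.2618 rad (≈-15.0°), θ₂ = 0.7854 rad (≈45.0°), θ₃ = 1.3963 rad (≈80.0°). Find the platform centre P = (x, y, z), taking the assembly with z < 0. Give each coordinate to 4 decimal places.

(0.2893, 0.1643, -0.3656)

arm 1 at φ=0.0°: (R−r)+L cos θ1 = 0.2532;  centre 1 = (0.2532, 0.0000, 0.0518)
arm 2 at φ=120.0°: (R−r)+L cos θ2 = 0.2014;  centre 2 = (-0.1007, 0.1744, -0.1414)
arm 3 at φ=240.0°: (R−r)+L cos θ3 = 0.0947;  centre 3 = (-0.0474, -0.0820, -0.1970)
eliminate P² terms by subtracting sphere 1 from 2 and 3
[-0.7078 0.3489 -0.3864]·P = -0.0062;  [-0.6011 -0.1641 -0.4975]·P = -0.0190
det = 0.3258;  x = 0.0235+-0.7272z,  y = 0.0298+-0.3678z
quadratic in z: (1.6641)z²+(0.2086)z+(-0.1462)=0, √Δ=1.0082 → z ∈ {-0.3656, 0.2403}; z = -0.3656 (taking z<0)
x = 0.2893, y = 0.1643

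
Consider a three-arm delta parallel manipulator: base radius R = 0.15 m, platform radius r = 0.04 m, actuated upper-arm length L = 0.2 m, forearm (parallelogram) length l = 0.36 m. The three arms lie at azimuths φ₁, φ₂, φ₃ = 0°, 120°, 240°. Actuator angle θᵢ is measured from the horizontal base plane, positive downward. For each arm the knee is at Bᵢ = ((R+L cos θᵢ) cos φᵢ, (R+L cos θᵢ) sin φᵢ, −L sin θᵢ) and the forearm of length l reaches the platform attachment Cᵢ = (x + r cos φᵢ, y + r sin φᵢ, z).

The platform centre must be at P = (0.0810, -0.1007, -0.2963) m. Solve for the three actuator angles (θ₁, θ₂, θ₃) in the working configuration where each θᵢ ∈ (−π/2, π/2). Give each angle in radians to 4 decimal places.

θ₁ = 0.1747, θ₂ = 1.0471, θ₃ = 0.3488

φ1=0.0° → target in arm frame (0.0810, -0.1007)
  e−x'=0.0290;  (l²−L²−(e−x')²−y'²−z²)/2L = -0.0229
  γ=atan2(-0.2963,0.0290)=-1.4732;  ψ=arccos(-0.0770)=1.6479;  θ1=γ+ψ≈0.1747
rotate P by −φ2: (-0.1277, -0.0198, -0.2963)
  A=0.2377, B=-0.2963, C=(l²−L²−A²−y'²−z²)/(2L)=-0.1377
  γ=atan2(-0.2963,0.2377)=-0.8947;  ψ=arccos(-0.3626)=1.9418;  θ2=γ+ψ≈1.0471
φ3=240.0° → target in arm frame (0.0467, 0.1205)
  A=0.0633, B=-0.2963, C=(l²−L²−A²−y'²−z²)/(2L)=-0.0418
  γ=atan2(-0.2963,0.0633)=-1.3604;  ψ=arccos(-0.1380)=1.7092;  θ3=γ+ψ≈0.3488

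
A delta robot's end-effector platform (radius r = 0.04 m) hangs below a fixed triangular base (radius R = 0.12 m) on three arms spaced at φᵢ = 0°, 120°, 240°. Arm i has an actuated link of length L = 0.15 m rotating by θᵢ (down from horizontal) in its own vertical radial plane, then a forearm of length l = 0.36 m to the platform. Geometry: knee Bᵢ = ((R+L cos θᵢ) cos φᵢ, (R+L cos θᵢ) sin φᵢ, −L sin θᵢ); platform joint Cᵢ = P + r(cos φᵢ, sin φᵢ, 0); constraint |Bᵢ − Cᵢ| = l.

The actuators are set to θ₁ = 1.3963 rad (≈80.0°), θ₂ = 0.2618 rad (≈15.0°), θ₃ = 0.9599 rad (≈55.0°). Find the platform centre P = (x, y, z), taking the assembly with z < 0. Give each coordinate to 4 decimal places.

arm 1 at φ=0.0°: (R−r)+L cos θ1 = 0.1060;  S1 = (0.1060, 0.0000, -0.1477)
S2 = (0.2249·cos120.0°, 0.2249·sin120.0°, -0.0388) = (-0.1124, 0.1948, -0.0388)
S3 = (0.1660·cos240.0°, 0.1660·sin240.0°, -0.1229) = (-0.0830, -0.1438, -0.1229)
|S₂|²−|S₁|² = 0.0190;  |S₃|²−|S₁|² = 0.0096
plane₁₂: -0.4370x+0.3895y+0.2178z = 0.0190
Cramer: x(z) = -0.0337+0.3004z;  y(z) = 0.0110-0.2221z
into |P−S₁|² = l²: 1.1396z² + 0.2066z + -0.0881 = 0;  Δ = 0.4444;  z = -0.3831 or 0.2018 → z<0 root = -0.3831
x = -0.1488, y = 0.0961

(-0.1488, 0.0961, -0.3831)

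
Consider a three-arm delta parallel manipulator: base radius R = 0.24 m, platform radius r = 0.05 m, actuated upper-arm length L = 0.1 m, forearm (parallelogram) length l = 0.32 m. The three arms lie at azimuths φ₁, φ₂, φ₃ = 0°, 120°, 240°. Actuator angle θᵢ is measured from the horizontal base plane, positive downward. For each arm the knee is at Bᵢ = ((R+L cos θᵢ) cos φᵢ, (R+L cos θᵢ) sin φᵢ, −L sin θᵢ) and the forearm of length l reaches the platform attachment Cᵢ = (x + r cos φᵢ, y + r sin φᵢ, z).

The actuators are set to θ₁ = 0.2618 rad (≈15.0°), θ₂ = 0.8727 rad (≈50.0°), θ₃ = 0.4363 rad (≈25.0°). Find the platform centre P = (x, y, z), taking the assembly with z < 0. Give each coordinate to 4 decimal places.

(0.0261, -0.0271, -0.2098)

arm 1 at φ=0.0°: ρ1 = 0.2866;  O1 = (0.2866, 0.0000, -0.0259)
arm 2 at φ=120.0°: ρ2 = 0.2543;  O2 = (-0.1271, 0.2202, -0.0766)
arm 3 at φ=240.0°: ρ3 = 0.2806;  O3 = (-0.1403, -0.2430, -0.0423)
|O₂|²−|O₁|² = -0.0123;  |O₃|²−|O₁|² = -0.0023
[-0.8275 0.4404 -0.1014]·P = -0.0123;  [-0.8538 -0.4861 -0.0328]·P = -0.0023
Cramer: x(z) = 0.0090-0.0819z;  y(z) = -0.0111+0.0765z
quadratic in z: (1.0126)z²+(0.0955)z+(-0.0245)=0, √Δ=0.3293 → z ∈ {-0.2098, 0.1154}; z = -0.2098 (taking z<0)
x = 0.0261, y = -0.0271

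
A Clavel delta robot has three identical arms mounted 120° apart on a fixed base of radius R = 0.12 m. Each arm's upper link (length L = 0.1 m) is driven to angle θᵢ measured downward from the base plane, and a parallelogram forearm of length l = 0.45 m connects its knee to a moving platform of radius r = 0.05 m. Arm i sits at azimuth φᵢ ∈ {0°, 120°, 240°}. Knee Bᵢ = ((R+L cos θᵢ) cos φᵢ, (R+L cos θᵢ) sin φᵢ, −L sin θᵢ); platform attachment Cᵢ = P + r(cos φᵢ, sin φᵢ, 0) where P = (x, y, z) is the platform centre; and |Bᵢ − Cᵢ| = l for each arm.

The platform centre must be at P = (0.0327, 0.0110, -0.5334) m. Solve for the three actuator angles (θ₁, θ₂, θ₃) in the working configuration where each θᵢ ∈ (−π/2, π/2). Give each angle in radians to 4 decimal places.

φ1=0.0° → target in arm frame (0.0327, 0.0110)
  A=0.0373, B=-0.5334, C=(l²−L²−A²−y'²−z²)/(2L)=-0.4676
  √(A²+B²)=0.5347;  θ1 = -1.5010+2.6354 ≈ 1.1344
φ2=120.0° → target in arm frame (-0.0068, -0.0338)
  A cos θ + B sin θ = C:  0.0768·cos θ + -0.5334·sin θ = -0.4953
  θ2 = atan2(B,A) + arccos(C/0.5389) = 1.3088
rotate P by −φ3: (-0.0259, 0.0228, -0.5334)
  A cos θ + B sin θ = C:  0.0959·cos θ + -0.5334·sin θ = -0.5086
  γ=atan2(-0.5334,0.0959)=-1.3929;  ψ=arccos(-0.9385)=2.7892;  θ3=γ+ψ≈1.3962

θ₁ = 1.1344, θ₂ = 1.3088, θ₃ = 1.3962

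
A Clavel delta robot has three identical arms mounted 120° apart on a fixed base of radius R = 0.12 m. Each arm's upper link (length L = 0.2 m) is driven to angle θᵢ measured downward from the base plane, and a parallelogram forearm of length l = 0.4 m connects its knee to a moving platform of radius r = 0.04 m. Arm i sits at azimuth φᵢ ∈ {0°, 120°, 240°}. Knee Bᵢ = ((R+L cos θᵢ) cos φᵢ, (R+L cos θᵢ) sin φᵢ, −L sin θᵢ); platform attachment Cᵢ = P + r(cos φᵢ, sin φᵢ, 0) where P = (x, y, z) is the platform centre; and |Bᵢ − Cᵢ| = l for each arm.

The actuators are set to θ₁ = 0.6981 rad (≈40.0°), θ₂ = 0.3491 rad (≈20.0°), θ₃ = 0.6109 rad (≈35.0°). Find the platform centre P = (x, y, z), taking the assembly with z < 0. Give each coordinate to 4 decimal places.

(-0.0458, 0.0461, -0.4114)

φ1=0.0°: virtual centre (0.2332, 0.0000, -0.1286), radius l
arm 2 at φ=120.0°: ρ2 = 0.2679;  S2 = (-0.1340, 0.2320, -0.0684)
arm 3 at φ=240.0°: ρ3 = 0.2438;  S3 = (-0.1219, -0.2112, -0.1147)
|S₂|²−|S₁|² = 0.0056;  |S₃|²−|S₁|² = 0.0017
linear system: -0.7344x+0.4641y = 0.0056−0.1203z; -0.7103x+-0.4223y = 0.0017−0.0277z
det = 0.6397;  x = -0.0049+0.0995z,  y = 0.0042+-0.1018z
quadratic in z: (1.0203)z²+(0.2089)z+(-0.0868)=0, √Δ=0.6306 → z ∈ {-0.4114, 0.2067}; z = -0.4114 (taking z<0)
x = -0.0458, y = 0.0461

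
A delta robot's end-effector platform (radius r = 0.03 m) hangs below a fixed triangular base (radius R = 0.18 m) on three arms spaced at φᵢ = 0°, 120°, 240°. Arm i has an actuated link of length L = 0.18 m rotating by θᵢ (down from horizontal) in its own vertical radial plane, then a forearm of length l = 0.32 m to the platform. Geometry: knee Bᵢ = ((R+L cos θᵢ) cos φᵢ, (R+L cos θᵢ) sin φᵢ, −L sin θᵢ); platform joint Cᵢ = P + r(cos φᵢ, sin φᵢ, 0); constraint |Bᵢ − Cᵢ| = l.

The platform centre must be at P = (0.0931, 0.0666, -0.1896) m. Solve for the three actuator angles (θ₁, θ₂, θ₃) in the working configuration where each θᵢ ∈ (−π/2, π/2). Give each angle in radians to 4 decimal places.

θ₁ = -0.0876, θ₂ = 0.6111, θ₃ = 1.2216

rotate P by −φ1: (0.0931, 0.0666, -0.1896)
  e−x'=0.0569;  (l²−L²−(e−x')²−y'²−z²)/2L = 0.0733
  √(A²+B²)=0.1980;  θ1 = -1.2792+1.1916 ≈ -0.0876
φ2=120.0° → target in arm frame (0.0111, -0.1139)
  e−x'=0.1389;  (l²−L²−(e−x')²−y'²−z²)/2L = 0.0050
  √(A²+B²)=0.2350;  θ2 = -0.9386+1.5497 ≈ 0.6111
arm 3 (φ=240.0°): x'=-0.1042, y'=0.0473
  A cos θ + B sin θ = C:  0.2542·cos θ + -0.1896·sin θ = -0.0912
  γ=atan2(-0.1896,0.2542)=-0.6408;  ψ=arccos(-0.2875)=1.8624;  θ3=γ+ψ≈1.2216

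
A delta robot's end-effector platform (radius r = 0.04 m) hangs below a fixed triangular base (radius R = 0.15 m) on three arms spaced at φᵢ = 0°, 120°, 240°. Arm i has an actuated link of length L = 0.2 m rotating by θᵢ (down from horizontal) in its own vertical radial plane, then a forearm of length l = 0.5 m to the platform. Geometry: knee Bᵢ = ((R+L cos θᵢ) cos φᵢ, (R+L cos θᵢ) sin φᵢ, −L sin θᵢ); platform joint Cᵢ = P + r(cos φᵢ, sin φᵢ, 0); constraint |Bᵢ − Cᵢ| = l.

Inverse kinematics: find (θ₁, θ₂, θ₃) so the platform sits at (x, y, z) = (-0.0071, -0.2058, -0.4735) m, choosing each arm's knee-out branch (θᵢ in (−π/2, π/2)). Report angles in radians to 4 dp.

φ1=0.0° → target in arm frame (-0.0071, -0.2058)
  e−x'=0.1171;  (l²−L²−(e−x')²−y'²−z²)/2L = -0.1757
  γ=atan2(-0.4735,0.1171)=-1.3284;  ψ=arccos(-0.3602)=1.9392;  θ1=γ+ψ≈0.6109
φ2=120.0° → target in arm frame (-0.1747, 0.1090)
  A cos θ + B sin θ = C:  0.2847·cos θ + -0.4735·sin θ = -0.2678
  θ2 = atan2(B,A) + arccos(C/0.5525) = 1.0474
arm 3 (φ=240.0°): x'=0.1818, y'=0.0968
  A cos θ + B sin θ = C:  -0.0718·cos θ + -0.4735·sin θ = -0.0718
  √(A²+B²)=0.4789;  θ3 = -1.7212+1.7213 ≈ 0.0000

θ₁ = 0.6109, θ₂ = 1.0474, θ₃ = 0.0000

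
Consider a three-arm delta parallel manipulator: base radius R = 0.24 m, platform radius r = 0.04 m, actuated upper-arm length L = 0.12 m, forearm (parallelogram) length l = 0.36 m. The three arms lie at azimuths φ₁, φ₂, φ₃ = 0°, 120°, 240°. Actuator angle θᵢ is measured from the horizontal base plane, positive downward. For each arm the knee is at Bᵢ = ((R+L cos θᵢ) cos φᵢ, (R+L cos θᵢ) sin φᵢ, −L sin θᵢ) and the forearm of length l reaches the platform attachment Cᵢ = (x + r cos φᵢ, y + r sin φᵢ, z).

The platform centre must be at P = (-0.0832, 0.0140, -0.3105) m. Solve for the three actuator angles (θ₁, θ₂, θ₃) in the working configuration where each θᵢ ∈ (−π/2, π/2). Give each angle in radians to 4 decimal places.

θ₁ = 1.3966, θ₂ = 0.5234, θ₃ = 0.6980

rotate P by −φ1: (-0.0832, 0.0140, -0.3105)
  e−x'=0.2832;  (l²−L²−(e−x')²−y'²−z²)/2L = -0.2567
  γ=atan2(-0.3105,0.2832)=-0.8313;  ψ=arccos(-0.6108)=2.2279;  θ1=γ+ψ≈1.3966
arm 2 (φ=120.0°): x'=0.0537, y'=0.0651
  A=0.1463, B=-0.3105, C=(l²−L²−A²−y'²−z²)/(2L)=-0.0285
  γ=atan2(-0.3105,0.1463)=-1.1305;  ψ=arccos(-0.0830)=1.6539;  θ2=γ+ψ≈0.5234
arm 3 (φ=240.0°): x'=0.0295, y'=-0.0791
  e−x'=0.1705;  (l²−L²−(e−x')²−y'²−z²)/2L = -0.0689
  γ=atan2(-0.3105,0.1705)=-1.0686;  ψ=arccos(-0.1945)=1.7666;  θ3=γ+ψ≈0.6980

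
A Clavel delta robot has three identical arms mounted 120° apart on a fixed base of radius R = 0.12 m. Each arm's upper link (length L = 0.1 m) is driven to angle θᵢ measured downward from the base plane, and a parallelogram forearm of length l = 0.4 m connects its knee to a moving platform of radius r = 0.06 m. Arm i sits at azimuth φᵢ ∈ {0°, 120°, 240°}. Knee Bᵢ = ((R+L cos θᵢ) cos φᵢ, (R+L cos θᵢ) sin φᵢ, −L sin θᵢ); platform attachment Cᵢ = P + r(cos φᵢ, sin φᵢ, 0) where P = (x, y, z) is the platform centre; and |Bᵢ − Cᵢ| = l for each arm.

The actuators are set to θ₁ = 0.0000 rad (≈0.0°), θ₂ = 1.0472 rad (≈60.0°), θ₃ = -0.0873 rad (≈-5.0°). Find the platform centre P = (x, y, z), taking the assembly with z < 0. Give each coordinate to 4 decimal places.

(0.0833, -0.1667, -0.3554)

φ1=0.0°: virtual centre (0.1600, 0.0000, 0.0000), radius l
O2 = (0.1100·cos120.0°, 0.1100·sin120.0°, -0.0866) = (-0.0550, 0.0953, -0.0866)
O3 = (0.1596·cos240.0°, 0.1596·sin240.0°, 0.0087) = (-0.0798, -0.1382, 0.0087)
|O₂|²−|O₁|² = -0.0060;  |O₃|²−|O₁|² = 0.0000
plane₁₂: -0.4300x+0.1905y+-0.1732z = -0.0060
det = 0.2103;  x = 0.0079+-0.2119z,  y = -0.0136+0.4308z
into |P−O₁|² = l²: 1.2305z² + 0.0527z + -0.1367 = 0;  Δ = 0.6756;  z = -0.3554 or 0.3126 → z<0 root = -0.3554
x = 0.0833, y = -0.1667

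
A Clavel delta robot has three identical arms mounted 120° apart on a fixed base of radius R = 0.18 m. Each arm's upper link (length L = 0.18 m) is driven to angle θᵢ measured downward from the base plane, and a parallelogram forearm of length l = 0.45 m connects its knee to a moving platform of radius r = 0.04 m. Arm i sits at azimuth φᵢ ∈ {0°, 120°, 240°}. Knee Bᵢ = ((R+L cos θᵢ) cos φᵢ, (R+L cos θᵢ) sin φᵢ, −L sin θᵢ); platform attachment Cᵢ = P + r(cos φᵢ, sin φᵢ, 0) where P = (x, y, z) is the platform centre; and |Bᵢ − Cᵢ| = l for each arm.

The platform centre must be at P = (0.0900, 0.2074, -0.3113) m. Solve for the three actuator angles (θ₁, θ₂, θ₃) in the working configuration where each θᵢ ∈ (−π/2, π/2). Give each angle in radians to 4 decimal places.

θ₁ = -0.0871, θ₂ = -0.3492, θ₃ = 1.2217

rotate P by −φ1: (0.0900, 0.2074, -0.3113)
  A cos θ + B sin θ = C:  0.0500·cos θ + -0.3113·sin θ = 0.0769
  θ1 = atan2(B,A) + arccos(C/0.3153) = -0.0871
φ2=120.0° → target in arm frame (0.1346, -0.1816)
  A=0.0054, B=-0.3113, C=(l²−L²−A²−y'²−z²)/(2L)=0.1116
  γ=atan2(-0.3113,0.0054)=-1.5535;  ψ=arccos(0.3584)=1.2043;  θ2=γ+ψ≈-0.3492
arm 3 (φ=240.0°): x'=-0.2246, y'=-0.0258
  A cos θ + B sin θ = C:  0.3646·cos θ + -0.3113·sin θ = -0.1678
  θ3 = atan2(B,A) + arccos(C/0.4794) = 1.2217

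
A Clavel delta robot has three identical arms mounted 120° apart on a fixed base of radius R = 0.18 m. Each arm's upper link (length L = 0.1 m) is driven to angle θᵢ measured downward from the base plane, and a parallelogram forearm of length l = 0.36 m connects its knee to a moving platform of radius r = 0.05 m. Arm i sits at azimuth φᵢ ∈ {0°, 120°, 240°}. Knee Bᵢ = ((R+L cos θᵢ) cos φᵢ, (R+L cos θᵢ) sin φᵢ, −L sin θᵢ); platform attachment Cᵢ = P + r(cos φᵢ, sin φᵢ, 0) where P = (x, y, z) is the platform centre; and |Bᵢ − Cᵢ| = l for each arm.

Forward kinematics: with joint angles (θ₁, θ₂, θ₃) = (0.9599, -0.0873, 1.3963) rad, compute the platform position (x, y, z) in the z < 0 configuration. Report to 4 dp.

(-0.0270, 0.1395, -0.3353)

φ1=0.0°: virtual centre (0.1874, 0.0000, -0.0819), radius l
centre 2 = (0.2296·cos120.0°, 0.2296·sin120.0°, 0.0087) = (-0.1148, 0.1989, 0.0087)
centre 3 = (0.1474·cos240.0°, 0.1474·sin240.0°, -0.0985) = (-0.0737, -0.1276, -0.0985)
eliminate P² terms by subtracting sphere 1 from 2 and 3
plane₁₂: -0.6043x+0.3977y+0.1813z = 0.0110
Cramer: x(z) = 0.0037+0.0914z;  y(z) = 0.0332-0.3168z
into |P−centre ₁|² = l²: 1.1087z² + 0.1092z + -0.0880 = 0;  Δ = 0.4024;  z = -0.3353 or 0.2368 → z<0 root = -0.3353
x = -0.0270, y = 0.1395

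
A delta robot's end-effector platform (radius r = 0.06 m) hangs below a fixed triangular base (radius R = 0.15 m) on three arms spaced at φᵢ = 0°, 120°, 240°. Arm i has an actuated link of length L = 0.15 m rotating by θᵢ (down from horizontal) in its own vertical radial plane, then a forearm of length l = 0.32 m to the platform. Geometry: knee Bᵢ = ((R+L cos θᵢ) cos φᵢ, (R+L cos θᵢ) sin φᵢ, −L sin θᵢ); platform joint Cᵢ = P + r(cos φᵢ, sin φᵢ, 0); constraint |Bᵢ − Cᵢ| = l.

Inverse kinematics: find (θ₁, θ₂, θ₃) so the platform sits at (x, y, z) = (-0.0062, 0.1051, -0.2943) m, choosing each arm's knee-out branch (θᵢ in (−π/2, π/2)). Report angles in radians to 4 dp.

φ1=0.0° → target in arm frame (-0.0062, 0.1051)
  e−x'=0.0962;  (l²−L²−(e−x')²−y'²−z²)/2L = -0.0900
  θ1 = atan2(B,A) + arccos(C/0.3096) = 0.6110
arm 2 (φ=120.0°): x'=0.0941, y'=-0.0472
  A=-0.0041, B=-0.2943, C=(l²−L²−A²−y'²−z²)/(2L)=-0.0299
  γ=atan2(-0.2943,-0.0041)=-1.5848;  ψ=arccos(-0.1014)=1.6724;  θ2=γ+ψ≈0.0876
φ3=240.0° → target in arm frame (-0.0879, -0.0579)
  A cos θ + B sin θ = C:  0.1779·cos θ + -0.2943·sin θ = -0.1391
  √(A²+B²)=0.3439;  θ3 = -1.0270+1.9871 ≈ 0.9601

θ₁ = 0.6110, θ₂ = 0.0876, θ₃ = 0.9601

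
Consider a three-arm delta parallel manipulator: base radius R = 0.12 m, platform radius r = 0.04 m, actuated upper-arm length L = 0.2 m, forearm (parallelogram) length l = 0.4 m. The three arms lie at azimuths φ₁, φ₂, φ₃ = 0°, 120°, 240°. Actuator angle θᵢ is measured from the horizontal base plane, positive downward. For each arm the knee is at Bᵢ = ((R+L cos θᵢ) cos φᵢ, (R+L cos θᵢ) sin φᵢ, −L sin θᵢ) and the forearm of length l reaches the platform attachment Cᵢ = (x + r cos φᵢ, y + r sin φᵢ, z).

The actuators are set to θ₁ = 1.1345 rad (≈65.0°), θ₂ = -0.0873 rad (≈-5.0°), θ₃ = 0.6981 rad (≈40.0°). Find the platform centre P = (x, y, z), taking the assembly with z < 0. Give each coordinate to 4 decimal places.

(-0.1724, 0.1183, -0.3616)

S1 = (0.1645·cos0.0°, 0.1645·sin0.0°, -0.1813) = (0.1645, 0.0000, -0.1813)
S2 = (0.2792·cos120.0°, 0.2792·sin120.0°, 0.0174) = (-0.1396, 0.2418, 0.0174)
arm 3 at φ=240.0°: (R−r)+L cos θ3 = 0.2332;  S3 = (-0.1166, -0.2020, -0.1286)
eliminate P² terms by subtracting sphere 1 from 2 and 3
[-0.6083 0.4837 0.3974]·P = 0.0184;  [-0.5622 -0.4039 0.1054]·P = 0.0110
det = 0.5176;  x = -0.0246+0.4086z,  y = 0.0070+-0.3078z
into |P−S₁|² = l²: 1.2617z² + 0.2037z + -0.0913 = 0;  Δ = 0.5024;  z = -0.3616 or 0.2002 → z<0 root = -0.3616
x = -0.1724, y = 0.1183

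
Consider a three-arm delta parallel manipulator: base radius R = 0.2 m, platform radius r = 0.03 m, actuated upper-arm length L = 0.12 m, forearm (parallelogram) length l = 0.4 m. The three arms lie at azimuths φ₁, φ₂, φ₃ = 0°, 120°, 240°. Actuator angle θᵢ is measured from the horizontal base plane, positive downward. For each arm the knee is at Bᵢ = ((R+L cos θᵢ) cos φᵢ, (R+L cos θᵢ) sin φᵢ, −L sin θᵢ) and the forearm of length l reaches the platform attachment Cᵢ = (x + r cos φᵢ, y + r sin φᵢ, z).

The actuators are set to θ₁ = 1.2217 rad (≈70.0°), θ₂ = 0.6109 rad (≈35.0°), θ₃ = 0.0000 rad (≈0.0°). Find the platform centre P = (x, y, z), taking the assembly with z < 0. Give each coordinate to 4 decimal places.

(-0.1090, -0.0545, -0.3465)

arm 1 at φ=0.0°: (R−r)+L cos θ1 = 0.2110;  O1 = (0.2110, 0.0000, -0.1128)
O2 = (0.2683·cos120.0°, 0.2683·sin120.0°, -0.0688) = (-0.1341, 0.2324, -0.0688)
φ3=240.0°: virtual centre (-0.1450, -0.2511, 0.0000), radius l
|O₂|²−|O₁|² = 0.0195;  |O₃|²−|O₁|² = 0.0268
[-0.6904 0.4647 0.0879]·P = 0.0195;  [-0.7121 -0.5023 0.2255]·P = 0.0268
det = 0.6777;  x = -0.0328+0.2198z,  y = -0.0069+0.1374z
into |P−O₁|² = l²: 1.0672z² + 0.1164z + -0.0878 = 0;  Δ = 0.3882;  z = -0.3465 or 0.2374 → z<0 root = -0.3465
x = -0.1090, y = -0.0545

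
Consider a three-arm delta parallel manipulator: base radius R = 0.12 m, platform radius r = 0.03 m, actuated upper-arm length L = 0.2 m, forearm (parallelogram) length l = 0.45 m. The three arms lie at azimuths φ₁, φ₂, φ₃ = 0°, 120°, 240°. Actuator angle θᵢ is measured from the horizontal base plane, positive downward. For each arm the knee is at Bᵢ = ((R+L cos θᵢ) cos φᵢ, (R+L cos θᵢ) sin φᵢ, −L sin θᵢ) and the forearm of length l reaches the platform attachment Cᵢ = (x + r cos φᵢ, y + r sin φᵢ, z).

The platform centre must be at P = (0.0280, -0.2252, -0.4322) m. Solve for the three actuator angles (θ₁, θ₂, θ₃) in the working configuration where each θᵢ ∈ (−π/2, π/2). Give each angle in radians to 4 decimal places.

θ₁ = 0.6109, θ₂ = 1.2216, θ₃ = 0.0871

arm 1 (φ=0.0°): x'=0.0280, y'=-0.2252
  e−x'=0.0620;  (l²−L²−(e−x')²−y'²−z²)/2L = -0.1971
  √(A²+B²)=0.4366;  θ1 = -1.4283+2.0393 ≈ 0.6109
rotate P by −φ2: (-0.2090, 0.0884, -0.4322)
  e−x'=0.2990;  (l²−L²−(e−x')²−y'²−z²)/2L = -0.3038
  θ2 = atan2(B,A) + arccos(C/0.5256) = 1.2216
φ3=240.0° → target in arm frame (0.1810, 0.1368)
  A=-0.0910, B=-0.4322, C=(l²−L²−A²−y'²−z²)/(2L)=-0.1283
  √(A²+B²)=0.4417;  θ3 = -1.7784+1.8655 ≈ 0.0871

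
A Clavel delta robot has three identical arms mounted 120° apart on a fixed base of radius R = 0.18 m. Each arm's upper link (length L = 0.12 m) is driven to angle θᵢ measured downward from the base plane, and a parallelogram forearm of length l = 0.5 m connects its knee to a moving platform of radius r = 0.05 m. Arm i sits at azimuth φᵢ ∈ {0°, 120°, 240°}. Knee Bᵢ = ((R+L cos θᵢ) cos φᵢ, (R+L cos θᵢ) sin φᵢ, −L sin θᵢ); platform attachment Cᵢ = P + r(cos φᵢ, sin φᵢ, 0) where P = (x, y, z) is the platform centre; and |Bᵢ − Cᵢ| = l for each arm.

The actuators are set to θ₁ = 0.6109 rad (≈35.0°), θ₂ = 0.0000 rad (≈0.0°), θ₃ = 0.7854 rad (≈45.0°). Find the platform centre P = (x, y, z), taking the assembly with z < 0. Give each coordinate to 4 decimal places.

(-0.0335, 0.1111, -0.4801)

φ1=0.0°: virtual centre (0.2283, 0.0000, -0.0688), radius l
S2 = (0.2500·cos120.0°, 0.2500·sin120.0°, 0.0000) = (-0.1250, 0.2165, 0.0000)
arm 3 at φ=240.0°: ρ3 = 0.2149;  S3 = (-0.1074, -0.1861, -0.0849)
subtract pairs → two planes through P
plane₁₂: -0.7066x+0.4330y+0.1377z = 0.0056
det = 0.5537;  x = -0.0011+0.0675z,  y = 0.0113+-0.2078z
into |P−S₁|² = l²: 1.0477z² + 0.1020z + -0.1925 = 0;  Δ = 0.8173;  z = -0.4801 or 0.3827 → z<0 root = -0.4801
x = -0.0335, y = 0.1111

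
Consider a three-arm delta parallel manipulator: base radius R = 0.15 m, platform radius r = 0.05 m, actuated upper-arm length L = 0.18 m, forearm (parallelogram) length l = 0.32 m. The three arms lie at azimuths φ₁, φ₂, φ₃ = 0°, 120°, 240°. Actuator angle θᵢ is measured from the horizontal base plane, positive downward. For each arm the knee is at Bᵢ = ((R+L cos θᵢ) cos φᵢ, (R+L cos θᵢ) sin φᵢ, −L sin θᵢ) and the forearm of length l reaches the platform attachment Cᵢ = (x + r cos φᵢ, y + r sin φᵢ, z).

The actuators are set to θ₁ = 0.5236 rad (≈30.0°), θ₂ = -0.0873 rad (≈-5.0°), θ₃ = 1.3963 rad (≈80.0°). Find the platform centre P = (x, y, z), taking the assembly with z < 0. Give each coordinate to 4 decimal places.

S1 = (0.2559·cos0.0°, 0.2559·sin0.0°, -0.0900) = (0.2559, 0.0000, -0.0900)
S2 = (0.2793·cos120.0°, 0.2793·sin120.0°, 0.0157) = (-0.1397, 0.2419, 0.0157)
arm 3 at φ=240.0°: ρ3 = 0.1313;  S3 = (-0.0656, -0.1137, -0.1773)
|S₂|²−|S₁|² = 0.0047;  |S₃|²−|S₁|² = -0.0249
[-0.7911 0.4838 0.2114]·P = 0.0047;  [-0.6430 -0.2273 -0.1745]·P = -0.0249
Cramer: x(z) = 0.0224-0.0741z;  y(z) = 0.0463-0.5581z
sphere 1 gives Az²+Bz+C=0 with A=1.3170, B=0.1629, C=-0.0376;  B²−4AC=0.2248;  roots -0.2419, 0.1182;  negative root z = -0.2419
x = 0.0403, y = 0.1813

(0.0403, 0.1813, -0.2419)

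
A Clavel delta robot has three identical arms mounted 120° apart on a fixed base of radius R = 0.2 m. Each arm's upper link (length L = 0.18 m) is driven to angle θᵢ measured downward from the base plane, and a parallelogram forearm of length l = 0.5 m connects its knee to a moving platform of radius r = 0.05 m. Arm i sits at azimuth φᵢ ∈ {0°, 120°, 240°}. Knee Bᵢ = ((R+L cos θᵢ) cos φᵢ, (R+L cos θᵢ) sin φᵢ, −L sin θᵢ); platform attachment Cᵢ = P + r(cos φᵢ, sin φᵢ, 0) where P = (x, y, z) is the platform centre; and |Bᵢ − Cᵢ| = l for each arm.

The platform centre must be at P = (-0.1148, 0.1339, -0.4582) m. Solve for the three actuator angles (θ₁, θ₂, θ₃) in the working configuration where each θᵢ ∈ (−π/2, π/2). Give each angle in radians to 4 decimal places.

θ₁ = 0.9597, θ₂ = -0.0876, θ₃ = 0.7853

φ1=0.0° → target in arm frame (-0.1148, 0.1339)
  e−x'=0.2648;  (l²−L²−(e−x')²−y'²−z²)/2L = -0.2233
  √(A²+B²)=0.5292;  θ1 = -1.0468+2.0064 ≈ 0.9597
arm 2 (φ=120.0°): x'=0.1734, y'=0.0325
  e−x'=-0.0234;  (l²−L²−(e−x')²−y'²−z²)/2L = 0.0168
  γ=atan2(-0.4582,-0.0234)=-1.6217;  ψ=arccos(0.0366)=1.5341;  θ2=γ+ψ≈-0.0876
φ3=240.0° → target in arm frame (-0.0586, -0.1664)
  e−x'=0.2086;  (l²−L²−(e−x')²−y'²−z²)/2L = -0.1765
  γ=atan2(-0.4582,0.2086)=-1.1436;  ψ=arccos(-0.3505)=1.9289;  θ3=γ+ψ≈0.7853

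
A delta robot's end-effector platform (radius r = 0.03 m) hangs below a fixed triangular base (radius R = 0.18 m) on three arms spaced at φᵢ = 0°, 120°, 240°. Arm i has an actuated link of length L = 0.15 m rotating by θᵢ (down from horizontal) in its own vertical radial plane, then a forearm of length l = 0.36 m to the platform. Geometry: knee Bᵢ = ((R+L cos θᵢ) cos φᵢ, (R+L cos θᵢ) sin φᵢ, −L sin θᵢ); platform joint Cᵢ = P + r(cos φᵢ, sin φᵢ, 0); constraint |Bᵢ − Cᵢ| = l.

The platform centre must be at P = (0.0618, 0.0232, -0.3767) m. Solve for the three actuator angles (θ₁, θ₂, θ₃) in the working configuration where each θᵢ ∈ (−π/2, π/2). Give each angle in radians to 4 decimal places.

θ₁ = 0.6106, θ₂ = 0.9599, θ₃ = 1.1346

arm 1 (φ=0.0°): x'=0.0618, y'=0.0232
  e−x'=0.0882;  (l²−L²−(e−x')²−y'²−z²)/2L = -0.1437
  θ1 = atan2(B,A) + arccos(C/0.3869) = 0.6106
arm 2 (φ=120.0°): x'=-0.0108, y'=-0.0651
  A cos θ + B sin θ = C:  0.1608·cos θ + -0.3767·sin θ = -0.2163
  √(A²+B²)=0.4096;  θ2 = -1.1673+2.1273 ≈ 0.9599
φ3=240.0° → target in arm frame (-0.0510, 0.0419)
  A cos θ + B sin θ = C:  0.2010·cos θ + -0.3767·sin θ = -0.2565
  γ=atan2(-0.3767,0.2010)=-1.0807;  ψ=arccos(-0.6008)=2.2153;  θ3=γ+ψ≈1.1346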